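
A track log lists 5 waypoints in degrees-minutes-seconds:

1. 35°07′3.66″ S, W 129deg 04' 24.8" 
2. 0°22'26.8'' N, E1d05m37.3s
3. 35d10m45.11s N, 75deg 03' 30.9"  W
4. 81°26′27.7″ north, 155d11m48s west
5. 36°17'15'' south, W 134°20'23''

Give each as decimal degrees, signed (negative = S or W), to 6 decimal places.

1. -35.117683, -129.073556
2. 0.374111, 1.093694
3. 35.179197, -75.058583
4. 81.441028, -155.196667
5. -36.287500, -134.339722

Point 1:
  φ: 35 + 7/60 + 3.66/3600 = 35.1176833
  hemisphere S, so the sign is −
  λ: 129° + 4/60 + 24.8/3600 = 129 + 0.066667 + 0.006889 = 129.0735556
  W ⇒ negate
Point 2:
  Latitude: 0 + 22/60 + 26.8/3600 = 0.3741111
  N → positive
  λ: 1 + 5/60 + 37.3/3600 = 1.0936944
  E → positive
Point 3:
  φ: 35° + 10/60 + 45.11/3600 = 35 + 0.166667 + 0.012531 = 35.1791972
  N → positive
  λ: 75 + 3/60 + 30.9/3600 = 75.0585833
  hemisphere W, so the sign is −
Point 4:
  Latitude: 81 + 26/60 + 27.7/3600 = 81.4410278
  N ⇒ keep positive
  Lon: 11′ + 48″ = 11.80000′; 155 + 11.80000/60 = 155.1966667
  hemisphere W, so the sign is −
Point 5:
  Lat: 17′ + 15″ = 17.25000′; 36 + 17.25000/60 = 36.2875000
  hemisphere S, so the sign is −
  λ: 20′ + 23″ = 20.38333′; 134 + 20.38333/60 = 134.3397222
  W ⇒ negate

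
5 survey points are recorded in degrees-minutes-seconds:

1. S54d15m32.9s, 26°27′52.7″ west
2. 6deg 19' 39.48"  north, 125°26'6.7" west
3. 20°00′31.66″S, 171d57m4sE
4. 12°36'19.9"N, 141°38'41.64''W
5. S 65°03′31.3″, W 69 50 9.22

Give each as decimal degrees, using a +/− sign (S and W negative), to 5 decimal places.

Point 1:
  Lat: 54 + 15/60 + 32.9/3600 = 54.259139
  S → negative
  Longitude: 26° + 27/60 + 52.7/3600 = 26 + 0.450000 + 0.014639 = 26.464639
  W ⇒ negate
Point 2:
  Latitude: 6° + 19/60 + 39.48/3600 = 6 + 0.316667 + 0.010967 = 6.327633
  N ⇒ keep positive
  λ: 125° + 26/60 + 6.7/3600 = 125 + 0.433333 + 0.001861 = 125.435194
  W ⇒ negate
Point 3:
  Lat: 20 + 0/60 + 31.66/3600 = 20.008794
  S → negative
  Lon: 171 + 57/60 + 4/3600 = 171.951111
  E → positive
Point 4:
  Lat: 12° + 36/60 + 19.9/3600 = 12 + 0.600000 + 0.005528 = 12.605528
  N ⇒ keep positive
  Longitude: 38′ + 41.64″ = 38.69400′; 141 + 38.69400/60 = 141.644900
  W → negative
Point 5:
  Lat: 3′ + 31.3″ = 3.52167′; 65 + 3.52167/60 = 65.058694
  hemisphere S, so the sign is −
  Lon: 69° + 50/60 + 9.22/3600 = 69 + 0.833333 + 0.002561 = 69.835894
  W → negative

1. -54.25914, -26.46464
2. 6.32763, -125.43519
3. -20.00879, 171.95111
4. 12.60553, -141.64490
5. -65.05869, -69.83589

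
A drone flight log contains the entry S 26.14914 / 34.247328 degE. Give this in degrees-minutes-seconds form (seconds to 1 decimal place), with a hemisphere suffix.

26°08′56.9″ S, 34°14′50.4″ E

φ: 0.149140° → 8.94840′; 0.94840 × 60 = 56.904″
λ: 0.247328 × 60 = 14.83968′ → 14′, remainder × 60 = 50.381″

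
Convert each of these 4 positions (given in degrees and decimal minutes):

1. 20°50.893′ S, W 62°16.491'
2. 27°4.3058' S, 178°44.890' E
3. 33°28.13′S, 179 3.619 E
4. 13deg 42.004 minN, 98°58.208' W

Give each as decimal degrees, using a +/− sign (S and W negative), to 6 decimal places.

1. -20.848217, -62.274850
2. -27.071763, 178.748167
3. -33.468833, 179.060317
4. 13.700067, -98.970133

Point 1:
  Latitude: 20 + 50.893/60 = 20.8482167
  S → negative
  λ: 62 + 16.491/60 = 62.2748500
  W → negative
Point 2:
  Lat: 27 + 4.3058/60 = 27.0717633
  hemisphere S, so the sign is −
  Lon: 178 + 44.89/60 = 178.7481667
  E → positive
Point 3:
  Lat: 28.13′ = 0.468833°; total 33.4688333
  S → negative
  Longitude: 3.619′ = 0.060317°; total 179.0603167
  E → positive
Point 4:
  Lat: 13 + 42.004/60 = 13.7000667
  N ⇒ keep positive
  λ: 98 + 58.208/60 = 98.9701333
  W ⇒ negate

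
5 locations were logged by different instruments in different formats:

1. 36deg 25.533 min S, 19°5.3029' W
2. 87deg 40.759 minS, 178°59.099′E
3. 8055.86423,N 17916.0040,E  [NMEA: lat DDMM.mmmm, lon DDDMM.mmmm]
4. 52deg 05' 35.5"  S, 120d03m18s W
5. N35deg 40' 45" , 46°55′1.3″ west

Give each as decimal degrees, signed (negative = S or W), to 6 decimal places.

1. -36.425550, -19.088382
2. -87.679317, 178.984983
3. 80.931071, 179.266733
4. -52.093194, -120.055000
5. 35.679167, -46.917028

Point 1:
  φ: 25.533′ = 0.425550°; total 36.4255500
  S ⇒ negate
  Lon: 19 + 5.3029/60 = 19.0883817
  hemisphere W, so the sign is −
Point 2:
  φ: 87 + 40.759/60 = 87.6793167
  S → negative
  Lon: 59.099′ = 0.984983°; total 178.9849833
  E → positive
Point 3:
  φ: split at 2 digits → 80° and 55.86423′; 80 + 55.86423/60 = 80.9310705
  N ⇒ keep positive
  Longitude: split at 3 digits → 179° and 16.004′; 179 + 16.004/60 = 179.2667333
  E ⇒ keep positive
Point 4:
  Latitude: 52 + 5/60 + 35.5/3600 = 52.0931944
  S ⇒ negate
  Longitude: 3′ + 18″ = 3.30000′; 120 + 3.30000/60 = 120.0550000
  hemisphere W, so the sign is −
Point 5:
  Lat: 35 + 40/60 + 45/3600 = 35.6791667
  N → positive
  Longitude: 46 + 55/60 + 1.3/3600 = 46.9170278
  W ⇒ negate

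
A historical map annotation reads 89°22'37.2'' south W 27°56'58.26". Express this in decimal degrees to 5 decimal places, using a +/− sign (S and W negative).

φ: 89° + 22/60 + 37.2/3600 = 89 + 0.366667 + 0.010333 = 89.377000
S ⇒ negate
Longitude: 27 + 56/60 + 58.26/3600 = 27.949517
W ⇒ negate

-89.37700, -27.94952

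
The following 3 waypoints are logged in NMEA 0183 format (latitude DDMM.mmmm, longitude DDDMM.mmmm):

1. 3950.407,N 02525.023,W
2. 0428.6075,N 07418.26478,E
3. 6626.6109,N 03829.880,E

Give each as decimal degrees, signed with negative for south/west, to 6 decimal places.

1. 39.840117, -25.417050
2. 4.476792, 74.304413
3. 66.443515, 38.498000

Point 1:
  Latitude: split at 2 digits → 39° and 50.407′; 39 + 50.407/60 = 39.8401167
  N ⇒ keep positive
  Lon: degrees = first 3 digits = 25, minutes = 25.023; 25 + 25.023/60 = 25.4170500
  hemisphere W, so the sign is −
Point 2:
  Latitude: split at 2 digits → 04° and 28.6075′; 4 + 28.6075/60 = 4.4767917
  N ⇒ keep positive
  Longitude: split at 3 digits → 074° and 18.26478′; 74 + 18.26478/60 = 74.3044130
  E → positive
Point 3:
  φ: degrees = first 2 digits = 66, minutes = 26.6109; 66 + 26.6109/60 = 66.4435150
  N → positive
  Longitude: degrees = first 3 digits = 38, minutes = 29.88; 38 + 29.88/60 = 38.4980000
  E ⇒ keep positive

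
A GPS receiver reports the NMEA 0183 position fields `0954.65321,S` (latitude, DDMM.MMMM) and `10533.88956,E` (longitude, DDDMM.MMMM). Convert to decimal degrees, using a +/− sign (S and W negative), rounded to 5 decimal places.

Lat: split at 2 digits → 09° and 54.65321′; 9 + 54.65321/60 = 9.910887
S → negative
λ: split at 3 digits → 105° and 33.88956′; 105 + 33.88956/60 = 105.564826
E → positive

-9.91089, 105.56483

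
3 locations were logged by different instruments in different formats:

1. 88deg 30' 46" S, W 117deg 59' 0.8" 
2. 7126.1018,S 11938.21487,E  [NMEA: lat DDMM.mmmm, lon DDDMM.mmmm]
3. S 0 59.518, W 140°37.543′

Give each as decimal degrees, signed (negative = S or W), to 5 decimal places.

Point 1:
  Latitude: 88 + 30/60 + 46/3600 = 88.512778
  S → negative
  λ: 59′ + 0.8″ = 59.01333′; 117 + 59.01333/60 = 117.983556
  W ⇒ negate
Point 2:
  Latitude: split at 2 digits → 71° and 26.1018′; 71 + 26.1018/60 = 71.435030
  hemisphere S, so the sign is −
  Lon: split at 3 digits → 119° and 38.21487′; 119 + 38.21487/60 = 119.636915
  E → positive
Point 3:
  Latitude: 0 + 59.518/60 = 0.991967
  hemisphere S, so the sign is −
  Longitude: 140 + 37.543/60 = 140.625717
  W → negative

1. -88.51278, -117.98356
2. -71.43503, 119.63691
3. -0.99197, -140.62572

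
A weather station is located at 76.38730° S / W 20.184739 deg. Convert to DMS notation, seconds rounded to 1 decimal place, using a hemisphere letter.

φ: 0.387300 × 60 = 23.23800′ → 23′, remainder × 60 = 14.280″
Longitude: 0.184739 × 60 = 11.08434′ → 11′, remainder × 60 = 5.060″

76°23′14.3″ S, 20°11′5.1″ W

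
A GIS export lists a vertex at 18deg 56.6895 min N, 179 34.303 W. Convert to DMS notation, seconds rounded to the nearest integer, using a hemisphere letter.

Latitude: 56.68950′ → 56′ and 0.68950 × 60 = 41.37″
Lon: 34.30300′ → 34′ and 0.30300 × 60 = 18.18″

18°56′41″ N, 179°34′18″ W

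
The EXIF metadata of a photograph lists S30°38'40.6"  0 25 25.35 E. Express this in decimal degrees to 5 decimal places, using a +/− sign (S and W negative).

Latitude: 30 + 38/60 + 40.6/3600 = 30.644611
S → negative
λ: 25′ + 25.35″ = 25.42250′; 0 + 25.42250/60 = 0.423708
E → positive

-30.64461, 0.42371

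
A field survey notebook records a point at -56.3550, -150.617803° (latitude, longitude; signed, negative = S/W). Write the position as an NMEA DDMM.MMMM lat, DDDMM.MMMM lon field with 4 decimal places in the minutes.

5621.3000,S / 15037.0682,W

Latitude is negative → S; |value| = 56.355000
φ: 56° + 0.355000 × 60 = 56° 21.300000′
Longitude is negative → W; |value| = 150.617803
Longitude: minutes = (150.617803 − 150) × 60 = 37.068180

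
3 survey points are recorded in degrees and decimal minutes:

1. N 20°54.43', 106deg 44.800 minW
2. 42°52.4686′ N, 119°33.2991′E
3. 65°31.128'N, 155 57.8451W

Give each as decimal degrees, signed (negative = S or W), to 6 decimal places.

Point 1:
  φ: 20 + 54.43/60 = 20.9071667
  N ⇒ keep positive
  Lon: 106 + 44.8/60 = 106.7466667
  W → negative
Point 2:
  φ: 52.4686′ = 0.874477°; total 42.8744767
  N ⇒ keep positive
  Longitude: 33.2991′ = 0.554985°; total 119.5549850
  E → positive
Point 3:
  Lat: 65 + 31.128/60 = 65.5188000
  N ⇒ keep positive
  λ: 155 + 57.8451/60 = 155.9640850
  W → negative

1. 20.907167, -106.746667
2. 42.874477, 119.554985
3. 65.518800, -155.964085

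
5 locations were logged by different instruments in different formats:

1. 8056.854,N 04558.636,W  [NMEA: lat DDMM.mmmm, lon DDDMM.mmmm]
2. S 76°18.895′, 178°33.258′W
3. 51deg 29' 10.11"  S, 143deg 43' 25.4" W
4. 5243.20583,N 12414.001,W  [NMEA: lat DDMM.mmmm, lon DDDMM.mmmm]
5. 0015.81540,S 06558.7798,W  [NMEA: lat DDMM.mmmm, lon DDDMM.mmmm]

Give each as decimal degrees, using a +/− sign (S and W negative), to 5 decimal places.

Point 1:
  Latitude: degrees = first 2 digits = 80, minutes = 56.854; 80 + 56.854/60 = 80.947567
  N → positive
  λ: split at 3 digits → 045° and 58.636′; 45 + 58.636/60 = 45.977267
  W → negative
Point 2:
  Latitude: 18.895′ = 0.314917°; total 76.314917
  S → negative
  λ: 178 + 33.258/60 = 178.554300
  hemisphere W, so the sign is −
Point 3:
  Latitude: 29′ + 10.11″ = 29.16850′; 51 + 29.16850/60 = 51.486142
  S → negative
  Lon: 143 + 43/60 + 25.4/3600 = 143.723722
  W ⇒ negate
Point 4:
  Latitude: degrees = first 2 digits = 52, minutes = 43.20583; 52 + 43.20583/60 = 52.720097
  N → positive
  Longitude: split at 3 digits → 124° and 14.001′; 124 + 14.001/60 = 124.233350
  W → negative
Point 5:
  Latitude: split at 2 digits → 00° and 15.8154′; 0 + 15.8154/60 = 0.263590
  S → negative
  λ: split at 3 digits → 065° and 58.7798′; 65 + 58.7798/60 = 65.979663
  hemisphere W, so the sign is −

1. 80.94757, -45.97727
2. -76.31492, -178.55430
3. -51.48614, -143.72372
4. 52.72010, -124.23335
5. -0.26359, -65.97966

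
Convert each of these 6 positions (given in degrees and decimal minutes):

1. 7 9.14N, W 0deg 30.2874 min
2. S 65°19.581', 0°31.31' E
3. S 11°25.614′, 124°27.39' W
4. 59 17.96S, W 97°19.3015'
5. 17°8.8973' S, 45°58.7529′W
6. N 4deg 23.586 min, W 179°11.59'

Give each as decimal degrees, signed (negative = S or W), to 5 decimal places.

1. 7.15233, -0.50479
2. -65.32635, 0.52183
3. -11.42690, -124.45650
4. -59.29933, -97.32169
5. -17.14829, -45.97922
6. 4.39310, -179.19317

Point 1:
  φ: 9.14′ = 0.152333°; total 7.152333
  N → positive
  λ: 30.2874′ = 0.504790°; total 0.504790
  hemisphere W, so the sign is −
Point 2:
  Latitude: 65 + 19.581/60 = 65.326350
  S → negative
  Lon: 31.31′ = 0.521833°; total 0.521833
  E ⇒ keep positive
Point 3:
  Latitude: 25.614′ = 0.426900°; total 11.426900
  S → negative
  λ: 27.39′ = 0.456500°; total 124.456500
  W → negative
Point 4:
  Lat: 59 + 17.96/60 = 59.299333
  hemisphere S, so the sign is −
  Lon: 19.3015′ = 0.321692°; total 97.321692
  W → negative
Point 5:
  Latitude: 17 + 8.8973/60 = 17.148288
  hemisphere S, so the sign is −
  Lon: 45 + 58.7529/60 = 45.979215
  W ⇒ negate
Point 6:
  φ: 4 + 23.586/60 = 4.393100
  N ⇒ keep positive
  Lon: 179 + 11.59/60 = 179.193167
  hemisphere W, so the sign is −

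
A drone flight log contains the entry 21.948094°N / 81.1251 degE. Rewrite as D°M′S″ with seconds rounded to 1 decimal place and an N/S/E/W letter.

Lat: 0.948094° → 56.88564′; 0.88564 × 60 = 53.138″
Longitude: whole degrees 81; 7.50600′ → 7′ and 30.360″

21°56′53.1″ N, 81°07′30.4″ E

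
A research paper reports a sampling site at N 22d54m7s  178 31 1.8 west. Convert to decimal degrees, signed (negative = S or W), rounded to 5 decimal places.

22.90194, -178.51717

φ: 54′ + 7″ = 54.11667′; 22 + 54.11667/60 = 22.901944
N → positive
λ: 31′ + 1.8″ = 31.03000′; 178 + 31.03000/60 = 178.517167
W → negative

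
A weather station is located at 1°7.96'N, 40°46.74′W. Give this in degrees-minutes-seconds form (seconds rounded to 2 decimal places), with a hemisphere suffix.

1°07′57.60″ N, 40°46′44.40″ W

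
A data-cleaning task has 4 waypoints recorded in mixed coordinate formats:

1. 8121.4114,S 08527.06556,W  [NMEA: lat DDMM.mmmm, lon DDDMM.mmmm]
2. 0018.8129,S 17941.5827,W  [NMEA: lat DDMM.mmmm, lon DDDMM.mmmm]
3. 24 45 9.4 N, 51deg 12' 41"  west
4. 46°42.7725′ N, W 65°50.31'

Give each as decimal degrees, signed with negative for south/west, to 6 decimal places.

Point 1:
  Latitude: split at 2 digits → 81° and 21.4114′; 81 + 21.4114/60 = 81.3568567
  hemisphere S, so the sign is −
  Lon: degrees = first 3 digits = 85, minutes = 27.06556; 85 + 27.06556/60 = 85.4510927
  W → negative
Point 2:
  φ: degrees = first 2 digits = 0, minutes = 18.8129; 0 + 18.8129/60 = 0.3135483
  S → negative
  Longitude: degrees = first 3 digits = 179, minutes = 41.5827; 179 + 41.5827/60 = 179.6930450
  W ⇒ negate
Point 3:
  Lat: 24° + 45/60 + 9.4/3600 = 24 + 0.750000 + 0.002611 = 24.7526111
  N ⇒ keep positive
  Longitude: 51 + 12/60 + 41/3600 = 51.2113889
  W → negative
Point 4:
  φ: 42.7725′ = 0.712875°; total 46.7128750
  N → positive
  Lon: 65 + 50.31/60 = 65.8385000
  W ⇒ negate

1. -81.356857, -85.451093
2. -0.313548, -179.693045
3. 24.752611, -51.211389
4. 46.712875, -65.838500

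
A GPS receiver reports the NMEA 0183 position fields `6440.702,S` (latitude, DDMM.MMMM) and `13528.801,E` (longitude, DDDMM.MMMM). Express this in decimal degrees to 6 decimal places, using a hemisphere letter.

φ: degrees = first 2 digits = 64, minutes = 40.702; 64 + 40.702/60 = 64.6783667
Lon: degrees = first 3 digits = 135, minutes = 28.801; 135 + 28.801/60 = 135.4800167

64.678367° S, 135.480017° E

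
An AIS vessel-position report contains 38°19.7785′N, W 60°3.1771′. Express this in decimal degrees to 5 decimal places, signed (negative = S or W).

Latitude: 19.7785′ = 0.329642°; total 38.329642
N ⇒ keep positive
Lon: 60 + 3.1771/60 = 60.052952
hemisphere W, so the sign is −

38.32964, -60.05295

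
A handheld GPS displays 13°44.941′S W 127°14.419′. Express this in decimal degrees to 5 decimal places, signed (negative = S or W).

-13.74902, -127.24032

φ: 13 + 44.941/60 = 13.749017
S ⇒ negate
λ: 14.419′ = 0.240317°; total 127.240317
hemisphere W, so the sign is −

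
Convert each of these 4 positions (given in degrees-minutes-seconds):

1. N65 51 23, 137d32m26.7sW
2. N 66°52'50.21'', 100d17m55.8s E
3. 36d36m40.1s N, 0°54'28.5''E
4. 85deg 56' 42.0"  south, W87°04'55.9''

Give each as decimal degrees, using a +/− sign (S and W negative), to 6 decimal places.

1. 65.856389, -137.540750
2. 66.880614, 100.298833
3. 36.611139, 0.907917
4. -85.945000, -87.082194

Point 1:
  Latitude: 51′ + 23″ = 51.38333′; 65 + 51.38333/60 = 65.8563889
  N ⇒ keep positive
  Longitude: 32′ + 26.7″ = 32.44500′; 137 + 32.44500/60 = 137.5407500
  hemisphere W, so the sign is −
Point 2:
  Lat: 52′ + 50.21″ = 52.83683′; 66 + 52.83683/60 = 66.8806139
  N → positive
  Longitude: 100 + 17/60 + 55.8/3600 = 100.2988333
  E → positive
Point 3:
  Lat: 36 + 36/60 + 40.1/3600 = 36.6111389
  N ⇒ keep positive
  λ: 0° + 54/60 + 28.5/3600 = 0 + 0.900000 + 0.007917 = 0.9079167
  E → positive
Point 4:
  Latitude: 85° + 56/60 + 42/3600 = 85 + 0.933333 + 0.011667 = 85.9450000
  S ⇒ negate
  λ: 4′ + 55.9″ = 4.93167′; 87 + 4.93167/60 = 87.0821944
  W ⇒ negate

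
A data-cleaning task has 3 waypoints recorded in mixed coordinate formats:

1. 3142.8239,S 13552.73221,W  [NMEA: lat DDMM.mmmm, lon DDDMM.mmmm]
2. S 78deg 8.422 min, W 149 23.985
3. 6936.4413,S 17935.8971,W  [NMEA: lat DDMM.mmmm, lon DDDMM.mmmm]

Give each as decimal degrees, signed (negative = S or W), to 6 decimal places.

Point 1:
  Latitude: split at 2 digits → 31° and 42.8239′; 31 + 42.8239/60 = 31.7137317
  hemisphere S, so the sign is −
  Lon: degrees = first 3 digits = 135, minutes = 52.73221; 135 + 52.73221/60 = 135.8788702
  W → negative
Point 2:
  Latitude: 8.422′ = 0.140367°; total 78.1403667
  S ⇒ negate
  Longitude: 23.985′ = 0.399750°; total 149.3997500
  W → negative
Point 3:
  φ: degrees = first 2 digits = 69, minutes = 36.4413; 69 + 36.4413/60 = 69.6073550
  S ⇒ negate
  Lon: degrees = first 3 digits = 179, minutes = 35.8971; 179 + 35.8971/60 = 179.5982850
  W ⇒ negate

1. -31.713732, -135.878870
2. -78.140367, -149.399750
3. -69.607355, -179.598285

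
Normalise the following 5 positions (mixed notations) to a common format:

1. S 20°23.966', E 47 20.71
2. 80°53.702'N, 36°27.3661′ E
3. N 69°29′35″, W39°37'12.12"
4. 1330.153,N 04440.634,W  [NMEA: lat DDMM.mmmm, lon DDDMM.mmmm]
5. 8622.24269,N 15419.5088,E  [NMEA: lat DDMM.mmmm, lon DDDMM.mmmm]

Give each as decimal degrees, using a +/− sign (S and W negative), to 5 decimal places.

Point 1:
  φ: 23.966′ = 0.399433°; total 20.399433
  hemisphere S, so the sign is −
  Longitude: 47 + 20.71/60 = 47.345167
  E → positive
Point 2:
  Latitude: 80 + 53.702/60 = 80.895033
  N → positive
  Lon: 27.3661′ = 0.456102°; total 36.456102
  E → positive
Point 3:
  φ: 69 + 29/60 + 35/3600 = 69.493056
  N → positive
  λ: 37′ + 12.12″ = 37.20200′; 39 + 37.20200/60 = 39.620033
  W → negative
Point 4:
  Latitude: degrees = first 2 digits = 13, minutes = 30.153; 13 + 30.153/60 = 13.502550
  N ⇒ keep positive
  Lon: split at 3 digits → 044° and 40.634′; 44 + 40.634/60 = 44.677233
  W ⇒ negate
Point 5:
  Lat: split at 2 digits → 86° and 22.24269′; 86 + 22.24269/60 = 86.370712
  N → positive
  Longitude: split at 3 digits → 154° and 19.5088′; 154 + 19.5088/60 = 154.325147
  E → positive

1. -20.39943, 47.34517
2. 80.89503, 36.45610
3. 69.49306, -39.62003
4. 13.50255, -44.67723
5. 86.37071, 154.32515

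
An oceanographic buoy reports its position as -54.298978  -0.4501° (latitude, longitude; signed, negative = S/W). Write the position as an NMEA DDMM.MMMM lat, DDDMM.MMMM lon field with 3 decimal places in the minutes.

5417.939,S / 00027.006,W

Latitude is negative → S; |value| = 54.298978
φ: minutes = (54.298978 − 54) × 60 = 17.93868
Longitude is negative → W; |value| = 0.450100
λ: minutes = (0.450100 − 0) × 60 = 27.00600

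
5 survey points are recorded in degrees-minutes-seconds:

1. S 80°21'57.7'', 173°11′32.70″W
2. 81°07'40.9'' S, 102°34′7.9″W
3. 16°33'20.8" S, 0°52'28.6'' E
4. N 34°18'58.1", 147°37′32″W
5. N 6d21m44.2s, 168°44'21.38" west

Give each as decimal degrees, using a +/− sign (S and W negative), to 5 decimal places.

1. -80.36603, -173.19242
2. -81.12803, -102.56886
3. -16.55578, 0.87461
4. 34.31614, -147.62556
5. 6.36228, -168.73927

Point 1:
  Lat: 21′ + 57.7″ = 21.96167′; 80 + 21.96167/60 = 80.366028
  hemisphere S, so the sign is −
  Longitude: 11′ + 32.7″ = 11.54500′; 173 + 11.54500/60 = 173.192417
  hemisphere W, so the sign is −
Point 2:
  Latitude: 7′ + 40.9″ = 7.68167′; 81 + 7.68167/60 = 81.128028
  S ⇒ negate
  Lon: 34′ + 7.9″ = 34.13167′; 102 + 34.13167/60 = 102.568861
  W → negative
Point 3:
  Lat: 16 + 33/60 + 20.8/3600 = 16.555778
  hemisphere S, so the sign is −
  Longitude: 0 + 52/60 + 28.6/3600 = 0.874611
  E → positive
Point 4:
  Lat: 34° + 18/60 + 58.1/3600 = 34 + 0.300000 + 0.016139 = 34.316139
  N → positive
  Lon: 147 + 37/60 + 32/3600 = 147.625556
  hemisphere W, so the sign is −
Point 5:
  Lat: 21′ + 44.2″ = 21.73667′; 6 + 21.73667/60 = 6.362278
  N ⇒ keep positive
  Longitude: 44′ + 21.38″ = 44.35633′; 168 + 44.35633/60 = 168.739272
  W → negative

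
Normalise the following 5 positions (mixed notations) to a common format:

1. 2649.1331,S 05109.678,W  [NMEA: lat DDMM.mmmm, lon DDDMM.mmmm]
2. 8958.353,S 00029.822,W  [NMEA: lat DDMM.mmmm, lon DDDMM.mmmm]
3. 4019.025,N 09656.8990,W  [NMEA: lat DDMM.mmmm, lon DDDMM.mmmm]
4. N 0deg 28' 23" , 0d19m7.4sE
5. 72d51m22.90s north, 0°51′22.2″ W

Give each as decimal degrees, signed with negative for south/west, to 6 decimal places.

1. -26.818885, -51.161300
2. -89.972550, -0.497033
3. 40.317083, -96.948317
4. 0.473056, 0.318722
5. 72.856361, -0.856167

Point 1:
  Lat: split at 2 digits → 26° and 49.1331′; 26 + 49.1331/60 = 26.8188850
  S → negative
  λ: split at 3 digits → 051° and 9.678′; 51 + 9.678/60 = 51.1613000
  W → negative
Point 2:
  Latitude: degrees = first 2 digits = 89, minutes = 58.353; 89 + 58.353/60 = 89.9725500
  hemisphere S, so the sign is −
  Longitude: degrees = first 3 digits = 0, minutes = 29.822; 0 + 29.822/60 = 0.4970333
  W ⇒ negate
Point 3:
  Latitude: split at 2 digits → 40° and 19.025′; 40 + 19.025/60 = 40.3170833
  N ⇒ keep positive
  Lon: split at 3 digits → 096° and 56.899′; 96 + 56.899/60 = 96.9483167
  W ⇒ negate
Point 4:
  φ: 0 + 28/60 + 23/3600 = 0.4730556
  N ⇒ keep positive
  λ: 0° + 19/60 + 7.4/3600 = 0 + 0.316667 + 0.002056 = 0.3187222
  E → positive
Point 5:
  φ: 72° + 51/60 + 22.9/3600 = 72 + 0.850000 + 0.006361 = 72.8563611
  N → positive
  Longitude: 0° + 51/60 + 22.2/3600 = 0 + 0.850000 + 0.006167 = 0.8561667
  hemisphere W, so the sign is −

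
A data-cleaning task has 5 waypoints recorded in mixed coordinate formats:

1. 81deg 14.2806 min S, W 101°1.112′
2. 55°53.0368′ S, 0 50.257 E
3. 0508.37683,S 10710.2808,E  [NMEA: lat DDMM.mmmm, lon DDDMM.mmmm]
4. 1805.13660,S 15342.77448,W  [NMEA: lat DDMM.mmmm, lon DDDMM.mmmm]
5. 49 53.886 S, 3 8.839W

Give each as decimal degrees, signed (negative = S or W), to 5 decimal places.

1. -81.23801, -101.01853
2. -55.88395, 0.83762
3. -5.13961, 107.17135
4. -18.08561, -153.71291
5. -49.89810, -3.14732

Point 1:
  Lat: 14.2806′ = 0.238010°; total 81.238010
  hemisphere S, so the sign is −
  λ: 1.112′ = 0.018533°; total 101.018533
  hemisphere W, so the sign is −
Point 2:
  Latitude: 55 + 53.0368/60 = 55.883947
  S → negative
  Longitude: 0 + 50.257/60 = 0.837617
  E → positive
Point 3:
  Lat: degrees = first 2 digits = 5, minutes = 8.37683; 5 + 8.37683/60 = 5.139614
  hemisphere S, so the sign is −
  Lon: degrees = first 3 digits = 107, minutes = 10.2808; 107 + 10.2808/60 = 107.171347
  E → positive
Point 4:
  φ: split at 2 digits → 18° and 5.1366′; 18 + 5.1366/60 = 18.085610
  hemisphere S, so the sign is −
  Lon: split at 3 digits → 153° and 42.77448′; 153 + 42.77448/60 = 153.712908
  hemisphere W, so the sign is −
Point 5:
  Latitude: 53.886′ = 0.898100°; total 49.898100
  S → negative
  Longitude: 3 + 8.839/60 = 3.147317
  hemisphere W, so the sign is −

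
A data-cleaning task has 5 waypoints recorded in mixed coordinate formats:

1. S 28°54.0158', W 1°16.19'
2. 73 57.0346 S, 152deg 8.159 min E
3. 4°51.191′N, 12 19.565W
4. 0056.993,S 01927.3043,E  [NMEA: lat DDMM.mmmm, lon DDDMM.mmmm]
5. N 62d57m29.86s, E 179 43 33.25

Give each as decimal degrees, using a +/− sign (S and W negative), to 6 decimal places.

Point 1:
  φ: 54.0158′ = 0.900263°; total 28.9002633
  S ⇒ negate
  λ: 1 + 16.19/60 = 1.2698333
  hemisphere W, so the sign is −
Point 2:
  Lat: 73 + 57.0346/60 = 73.9505767
  hemisphere S, so the sign is −
  Lon: 8.159′ = 0.135983°; total 152.1359833
  E → positive
Point 3:
  φ: 4 + 51.191/60 = 4.8531833
  N ⇒ keep positive
  Longitude: 19.565′ = 0.326083°; total 12.3260833
  W ⇒ negate
Point 4:
  Latitude: split at 2 digits → 00° and 56.993′; 0 + 56.993/60 = 0.9498833
  S ⇒ negate
  λ: split at 3 digits → 019° and 27.3043′; 19 + 27.3043/60 = 19.4550717
  E ⇒ keep positive
Point 5:
  Latitude: 62 + 57/60 + 29.86/3600 = 62.9582944
  N ⇒ keep positive
  Longitude: 179° + 43/60 + 33.25/3600 = 179 + 0.716667 + 0.009236 = 179.7259028
  E → positive

1. -28.900263, -1.269833
2. -73.950577, 152.135983
3. 4.853183, -12.326083
4. -0.949883, 19.455072
5. 62.958294, 179.725903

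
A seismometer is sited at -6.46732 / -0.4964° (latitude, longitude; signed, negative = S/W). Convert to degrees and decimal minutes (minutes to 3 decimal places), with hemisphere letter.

Latitude is negative → S; |value| = 6.467320
Lat: 6° + 0.467320 × 60 = 6° 28.03920′
Longitude is negative → W; |value| = 0.496400
Longitude: fractional part 0.496400 → 29.78400 minutes

6° 28.039′ S, 0° 29.784′ W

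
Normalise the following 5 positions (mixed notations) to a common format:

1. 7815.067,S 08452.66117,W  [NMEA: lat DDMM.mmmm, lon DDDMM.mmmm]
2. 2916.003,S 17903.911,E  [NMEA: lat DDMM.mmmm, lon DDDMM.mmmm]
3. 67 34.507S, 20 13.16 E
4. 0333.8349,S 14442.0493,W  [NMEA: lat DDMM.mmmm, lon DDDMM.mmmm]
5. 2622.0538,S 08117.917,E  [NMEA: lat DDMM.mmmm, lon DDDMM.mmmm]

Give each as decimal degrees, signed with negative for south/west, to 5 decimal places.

Point 1:
  Lat: split at 2 digits → 78° and 15.067′; 78 + 15.067/60 = 78.251117
  S ⇒ negate
  Lon: degrees = first 3 digits = 84, minutes = 52.66117; 84 + 52.66117/60 = 84.877686
  W → negative
Point 2:
  Latitude: degrees = first 2 digits = 29, minutes = 16.003; 29 + 16.003/60 = 29.266717
  hemisphere S, so the sign is −
  Longitude: degrees = first 3 digits = 179, minutes = 3.911; 179 + 3.911/60 = 179.065183
  E → positive
Point 3:
  Latitude: 34.507′ = 0.575117°; total 67.575117
  S → negative
  Longitude: 20 + 13.16/60 = 20.219333
  E → positive
Point 4:
  φ: degrees = first 2 digits = 3, minutes = 33.8349; 3 + 33.8349/60 = 3.563915
  S → negative
  Lon: degrees = first 3 digits = 144, minutes = 42.0493; 144 + 42.0493/60 = 144.700822
  W → negative
Point 5:
  φ: degrees = first 2 digits = 26, minutes = 22.0538; 26 + 22.0538/60 = 26.367563
  S ⇒ negate
  Lon: split at 3 digits → 081° and 17.917′; 81 + 17.917/60 = 81.298617
  E → positive

1. -78.25112, -84.87769
2. -29.26672, 179.06518
3. -67.57512, 20.21933
4. -3.56392, -144.70082
5. -26.36756, 81.29862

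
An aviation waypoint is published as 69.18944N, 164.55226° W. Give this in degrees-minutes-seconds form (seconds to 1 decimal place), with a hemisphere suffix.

Latitude: 0.189440 × 60 = 11.36640′ → 11′, remainder × 60 = 21.984″
Lon: 0.552260 × 60 = 33.13560′ → 33′, remainder × 60 = 8.136″

69°11′22.0″ N, 164°33′8.1″ W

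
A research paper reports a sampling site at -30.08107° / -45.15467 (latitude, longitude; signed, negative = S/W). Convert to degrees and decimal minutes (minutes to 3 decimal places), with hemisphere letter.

30° 4.864′ S, 45° 9.280′ W

Latitude is negative → S; |value| = 30.081070
φ: 30° + 0.081070 × 60 = 30° 4.86420′
Longitude is negative → W; |value| = 45.154670
Longitude: fractional part 0.154670 → 9.28020 minutes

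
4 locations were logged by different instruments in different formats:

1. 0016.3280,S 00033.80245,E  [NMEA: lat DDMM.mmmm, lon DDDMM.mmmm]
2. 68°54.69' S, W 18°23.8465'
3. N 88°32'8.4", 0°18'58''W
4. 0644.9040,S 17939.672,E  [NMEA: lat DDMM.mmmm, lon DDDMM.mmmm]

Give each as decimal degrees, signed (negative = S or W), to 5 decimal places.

Point 1:
  Latitude: split at 2 digits → 00° and 16.328′; 0 + 16.328/60 = 0.272133
  hemisphere S, so the sign is −
  Longitude: split at 3 digits → 000° and 33.80245′; 0 + 33.80245/60 = 0.563374
  E → positive
Point 2:
  Latitude: 68 + 54.69/60 = 68.911500
  S → negative
  λ: 18 + 23.8465/60 = 18.397442
  W → negative
Point 3:
  Latitude: 88 + 32/60 + 8.4/3600 = 88.535667
  N → positive
  λ: 18′ + 58″ = 18.96667′; 0 + 18.96667/60 = 0.316111
  W → negative
Point 4:
  Lat: split at 2 digits → 06° and 44.904′; 6 + 44.904/60 = 6.748400
  hemisphere S, so the sign is −
  Lon: split at 3 digits → 179° and 39.672′; 179 + 39.672/60 = 179.661200
  E → positive

1. -0.27213, 0.56337
2. -68.91150, -18.39744
3. 88.53567, -0.31611
4. -6.74840, 179.66120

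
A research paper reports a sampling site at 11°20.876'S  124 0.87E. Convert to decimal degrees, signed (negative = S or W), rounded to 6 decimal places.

Lat: 20.876′ = 0.347933°; total 11.3479333
S ⇒ negate
Longitude: 0.87′ = 0.014500°; total 124.0145000
E → positive

-11.347933, 124.014500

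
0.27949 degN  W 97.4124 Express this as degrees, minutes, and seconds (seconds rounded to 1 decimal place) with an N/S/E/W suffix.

φ: whole degrees 0; 16.76940′ → 16′ and 46.164″
λ: 0.412400° → 24.74400′; 0.74400 × 60 = 44.640″

0°16′46.2″ N, 97°24′44.6″ W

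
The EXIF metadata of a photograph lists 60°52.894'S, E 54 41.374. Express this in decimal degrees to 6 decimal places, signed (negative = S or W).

-60.881567, 54.689567

Lat: 52.894′ = 0.881567°; total 60.8815667
hemisphere S, so the sign is −
λ: 54 + 41.374/60 = 54.6895667
E → positive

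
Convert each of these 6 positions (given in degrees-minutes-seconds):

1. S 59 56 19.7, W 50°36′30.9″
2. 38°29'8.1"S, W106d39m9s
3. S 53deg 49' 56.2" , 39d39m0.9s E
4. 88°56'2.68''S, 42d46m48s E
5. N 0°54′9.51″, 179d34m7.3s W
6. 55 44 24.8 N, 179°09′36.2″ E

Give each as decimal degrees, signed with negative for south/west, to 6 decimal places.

Point 1:
  Lat: 56′ + 19.7″ = 56.32833′; 59 + 56.32833/60 = 59.9388056
  S ⇒ negate
  λ: 36′ + 30.9″ = 36.51500′; 50 + 36.51500/60 = 50.6085833
  hemisphere W, so the sign is −
Point 2:
  φ: 29′ + 8.1″ = 29.13500′; 38 + 29.13500/60 = 38.4855833
  S ⇒ negate
  Longitude: 106 + 39/60 + 9/3600 = 106.6525000
  hemisphere W, so the sign is −
Point 3:
  φ: 49′ + 56.2″ = 49.93667′; 53 + 49.93667/60 = 53.8322778
  S ⇒ negate
  Lon: 39° + 39/60 + 0.9/3600 = 39 + 0.650000 + 0.000250 = 39.6502500
  E ⇒ keep positive
Point 4:
  Latitude: 56′ + 2.68″ = 56.04467′; 88 + 56.04467/60 = 88.9340778
  hemisphere S, so the sign is −
  Lon: 42 + 46/60 + 48/3600 = 42.7800000
  E → positive
Point 5:
  Latitude: 54′ + 9.51″ = 54.15850′; 0 + 54.15850/60 = 0.9026417
  N ⇒ keep positive
  λ: 179° + 34/60 + 7.3/3600 = 179 + 0.566667 + 0.002028 = 179.5686944
  hemisphere W, so the sign is −
Point 6:
  φ: 44′ + 24.8″ = 44.41333′; 55 + 44.41333/60 = 55.7402222
  N → positive
  Lon: 179° + 9/60 + 36.2/3600 = 179 + 0.150000 + 0.010056 = 179.1600556
  E → positive

1. -59.938806, -50.608583
2. -38.485583, -106.652500
3. -53.832278, 39.650250
4. -88.934078, 42.780000
5. 0.902642, -179.568694
6. 55.740222, 179.160056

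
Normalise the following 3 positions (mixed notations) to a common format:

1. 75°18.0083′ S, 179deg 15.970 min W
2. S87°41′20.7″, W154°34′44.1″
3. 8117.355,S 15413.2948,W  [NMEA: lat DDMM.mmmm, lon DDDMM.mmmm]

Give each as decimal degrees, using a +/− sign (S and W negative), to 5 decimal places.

Point 1:
  Latitude: 18.0083′ = 0.300138°; total 75.300138
  S → negative
  Longitude: 15.97′ = 0.266167°; total 179.266167
  W ⇒ negate
Point 2:
  Latitude: 41′ + 20.7″ = 41.34500′; 87 + 41.34500/60 = 87.689083
  S → negative
  Lon: 154° + 34/60 + 44.1/3600 = 154 + 0.566667 + 0.012250 = 154.578917
  W ⇒ negate
Point 3:
  Latitude: split at 2 digits → 81° and 17.355′; 81 + 17.355/60 = 81.289250
  S → negative
  λ: degrees = first 3 digits = 154, minutes = 13.2948; 154 + 13.2948/60 = 154.221580
  W → negative

1. -75.30014, -179.26617
2. -87.68908, -154.57892
3. -81.28925, -154.22158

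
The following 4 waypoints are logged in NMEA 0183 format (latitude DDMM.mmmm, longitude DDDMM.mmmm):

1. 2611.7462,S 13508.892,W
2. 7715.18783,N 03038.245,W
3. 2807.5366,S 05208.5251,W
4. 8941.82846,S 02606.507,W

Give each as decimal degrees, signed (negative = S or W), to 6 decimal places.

1. -26.195770, -135.148200
2. 77.253131, -30.637417
3. -28.125610, -52.142085
4. -89.697141, -26.108450

Point 1:
  Lat: split at 2 digits → 26° and 11.7462′; 26 + 11.7462/60 = 26.1957700
  S → negative
  Longitude: degrees = first 3 digits = 135, minutes = 8.892; 135 + 8.892/60 = 135.1482000
  hemisphere W, so the sign is −
Point 2:
  φ: split at 2 digits → 77° and 15.18783′; 77 + 15.18783/60 = 77.2531305
  N ⇒ keep positive
  Lon: degrees = first 3 digits = 30, minutes = 38.245; 30 + 38.245/60 = 30.6374167
  hemisphere W, so the sign is −
Point 3:
  Lat: degrees = first 2 digits = 28, minutes = 7.5366; 28 + 7.5366/60 = 28.1256100
  hemisphere S, so the sign is −
  Longitude: split at 3 digits → 052° and 8.5251′; 52 + 8.5251/60 = 52.1420850
  W ⇒ negate
Point 4:
  Latitude: split at 2 digits → 89° and 41.82846′; 89 + 41.82846/60 = 89.6971410
  S → negative
  Longitude: degrees = first 3 digits = 26, minutes = 6.507; 26 + 6.507/60 = 26.1084500
  hemisphere W, so the sign is −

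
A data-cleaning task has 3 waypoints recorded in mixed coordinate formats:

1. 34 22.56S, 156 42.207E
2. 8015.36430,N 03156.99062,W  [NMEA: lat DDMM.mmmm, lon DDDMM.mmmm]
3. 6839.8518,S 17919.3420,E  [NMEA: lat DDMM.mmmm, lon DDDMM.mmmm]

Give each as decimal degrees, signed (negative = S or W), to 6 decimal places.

1. -34.376000, 156.703450
2. 80.256072, -31.949844
3. -68.664197, 179.322367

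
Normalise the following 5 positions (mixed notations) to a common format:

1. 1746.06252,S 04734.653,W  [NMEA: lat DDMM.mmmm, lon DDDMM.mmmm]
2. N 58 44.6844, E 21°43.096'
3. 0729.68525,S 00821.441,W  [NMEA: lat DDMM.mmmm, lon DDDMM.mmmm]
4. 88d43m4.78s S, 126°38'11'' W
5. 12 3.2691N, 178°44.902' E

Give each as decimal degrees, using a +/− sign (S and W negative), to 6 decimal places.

Point 1:
  φ: split at 2 digits → 17° and 46.06252′; 17 + 46.06252/60 = 17.7677087
  hemisphere S, so the sign is −
  Longitude: split at 3 digits → 047° and 34.653′; 47 + 34.653/60 = 47.5775500
  W → negative
Point 2:
  Latitude: 44.6844′ = 0.744740°; total 58.7447400
  N → positive
  Longitude: 43.096′ = 0.718267°; total 21.7182667
  E → positive
Point 3:
  Lat: degrees = first 2 digits = 7, minutes = 29.68525; 7 + 29.68525/60 = 7.4947542
  S → negative
  λ: degrees = first 3 digits = 8, minutes = 21.441; 8 + 21.441/60 = 8.3573500
  hemisphere W, so the sign is −
Point 4:
  φ: 88 + 43/60 + 4.78/3600 = 88.7179944
  S ⇒ negate
  Lon: 126 + 38/60 + 11/3600 = 126.6363889
  W → negative
Point 5:
  Lat: 3.2691′ = 0.054485°; total 12.0544850
  N ⇒ keep positive
  λ: 44.902′ = 0.748367°; total 178.7483667
  E ⇒ keep positive

1. -17.767709, -47.577550
2. 58.744740, 21.718267
3. -7.494754, -8.357350
4. -88.717994, -126.636389
5. 12.054485, 178.748367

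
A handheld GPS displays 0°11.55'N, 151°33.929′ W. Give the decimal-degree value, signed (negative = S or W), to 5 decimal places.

0.19250, -151.56548

φ: 0 + 11.55/60 = 0.192500
N ⇒ keep positive
Longitude: 33.929′ = 0.565483°; total 151.565483
hemisphere W, so the sign is −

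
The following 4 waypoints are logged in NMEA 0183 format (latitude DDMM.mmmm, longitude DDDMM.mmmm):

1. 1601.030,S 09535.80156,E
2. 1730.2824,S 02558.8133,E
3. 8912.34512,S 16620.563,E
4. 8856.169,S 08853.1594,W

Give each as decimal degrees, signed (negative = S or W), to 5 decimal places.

Point 1:
  Lat: degrees = first 2 digits = 16, minutes = 1.03; 16 + 1.03/60 = 16.017167
  hemisphere S, so the sign is −
  Longitude: split at 3 digits → 095° and 35.80156′; 95 + 35.80156/60 = 95.596693
  E ⇒ keep positive
Point 2:
  Latitude: split at 2 digits → 17° and 30.2824′; 17 + 30.2824/60 = 17.504707
  hemisphere S, so the sign is −
  λ: degrees = first 3 digits = 25, minutes = 58.8133; 25 + 58.8133/60 = 25.980222
  E ⇒ keep positive
Point 3:
  φ: degrees = first 2 digits = 89, minutes = 12.34512; 89 + 12.34512/60 = 89.205752
  S ⇒ negate
  Longitude: split at 3 digits → 166° and 20.563′; 166 + 20.563/60 = 166.342717
  E → positive
Point 4:
  Lat: split at 2 digits → 88° and 56.169′; 88 + 56.169/60 = 88.936150
  hemisphere S, so the sign is −
  λ: split at 3 digits → 088° and 53.1594′; 88 + 53.1594/60 = 88.885990
  hemisphere W, so the sign is −

1. -16.01717, 95.59669
2. -17.50471, 25.98022
3. -89.20575, 166.34272
4. -88.93615, -88.88599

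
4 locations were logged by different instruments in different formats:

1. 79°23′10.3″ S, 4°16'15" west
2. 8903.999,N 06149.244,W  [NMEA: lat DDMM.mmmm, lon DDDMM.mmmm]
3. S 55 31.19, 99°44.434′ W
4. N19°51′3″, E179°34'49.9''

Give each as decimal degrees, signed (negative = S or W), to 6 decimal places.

1. -79.386194, -4.270833
2. 89.066650, -61.820733
3. -55.519833, -99.740567
4. 19.850833, 179.580528

Point 1:
  Lat: 23′ + 10.3″ = 23.17167′; 79 + 23.17167/60 = 79.3861944
  S → negative
  Longitude: 4° + 16/60 + 15/3600 = 4 + 0.266667 + 0.004167 = 4.2708333
  hemisphere W, so the sign is −
Point 2:
  Latitude: split at 2 digits → 89° and 3.999′; 89 + 3.999/60 = 89.0666500
  N → positive
  Longitude: degrees = first 3 digits = 61, minutes = 49.244; 61 + 49.244/60 = 61.8207333
  W ⇒ negate
Point 3:
  Lat: 55 + 31.19/60 = 55.5198333
  S → negative
  Longitude: 99 + 44.434/60 = 99.7405667
  hemisphere W, so the sign is −
Point 4:
  Lat: 19° + 51/60 + 3/3600 = 19 + 0.850000 + 0.000833 = 19.8508333
  N ⇒ keep positive
  Lon: 34′ + 49.9″ = 34.83167′; 179 + 34.83167/60 = 179.5805278
  E → positive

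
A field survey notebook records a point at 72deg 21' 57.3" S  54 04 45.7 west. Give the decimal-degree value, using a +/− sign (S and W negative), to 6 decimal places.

-72.365917, -54.079361

Latitude: 72 + 21/60 + 57.3/3600 = 72.3659167
hemisphere S, so the sign is −
Lon: 54° + 4/60 + 45.7/3600 = 54 + 0.066667 + 0.012694 = 54.0793611
hemisphere W, so the sign is −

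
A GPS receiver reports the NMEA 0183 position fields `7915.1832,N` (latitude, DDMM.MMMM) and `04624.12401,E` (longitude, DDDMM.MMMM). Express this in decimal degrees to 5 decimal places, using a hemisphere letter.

79.25305° N, 46.40207° E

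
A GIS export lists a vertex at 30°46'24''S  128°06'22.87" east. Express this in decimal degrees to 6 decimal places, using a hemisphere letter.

φ: 30 + 46/60 + 24/3600 = 30.7733333
Lon: 128 + 6/60 + 22.87/3600 = 128.1063528

30.773333° S, 128.106353° E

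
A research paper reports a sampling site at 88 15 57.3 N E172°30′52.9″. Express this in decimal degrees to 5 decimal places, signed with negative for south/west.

Latitude: 88° + 15/60 + 57.3/3600 = 88 + 0.250000 + 0.015917 = 88.265917
N → positive
Lon: 172 + 30/60 + 52.9/3600 = 172.514694
E ⇒ keep positive

88.26592, 172.51469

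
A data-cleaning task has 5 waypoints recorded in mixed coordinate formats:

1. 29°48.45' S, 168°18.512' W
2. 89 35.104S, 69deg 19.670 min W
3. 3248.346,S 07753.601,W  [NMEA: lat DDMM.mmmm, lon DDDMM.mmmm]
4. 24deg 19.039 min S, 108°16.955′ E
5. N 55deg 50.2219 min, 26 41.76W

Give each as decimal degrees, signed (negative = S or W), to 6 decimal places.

1. -29.807500, -168.308533
2. -89.585067, -69.327833
3. -32.805767, -77.893350
4. -24.317317, 108.282583
5. 55.837032, -26.696000

Point 1:
  φ: 29 + 48.45/60 = 29.8075000
  hemisphere S, so the sign is −
  λ: 18.512′ = 0.308533°; total 168.3085333
  W ⇒ negate
Point 2:
  Lat: 89 + 35.104/60 = 89.5850667
  S → negative
  Longitude: 19.67′ = 0.327833°; total 69.3278333
  hemisphere W, so the sign is −
Point 3:
  φ: split at 2 digits → 32° and 48.346′; 32 + 48.346/60 = 32.8057667
  S ⇒ negate
  λ: degrees = first 3 digits = 77, minutes = 53.601; 77 + 53.601/60 = 77.8933500
  hemisphere W, so the sign is −
Point 4:
  φ: 24 + 19.039/60 = 24.3173167
  S ⇒ negate
  Longitude: 16.955′ = 0.282583°; total 108.2825833
  E → positive
Point 5:
  Lat: 55 + 50.2219/60 = 55.8370317
  N → positive
  Lon: 41.76′ = 0.696000°; total 26.6960000
  W → negative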